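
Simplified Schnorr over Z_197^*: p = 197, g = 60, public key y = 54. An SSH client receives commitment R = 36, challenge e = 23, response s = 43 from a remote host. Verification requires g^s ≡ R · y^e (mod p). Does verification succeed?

fails

g^s mod p:
60^2 = 3600 ≡ 54
60^4 ≡ 54^2 = 2916 ≡ 158
60^8 ≡ 158^2 = 24964 ≡ 142
60^16 ≡ 142^2 = 20164 ≡ 70
60^32 ≡ 70^2 = 4900 ≡ 172
43 = 32 + 8 + 2 + 1, so 60^43 ≡ 172·142·54·60 ≡ 42 (mod 197)
R · y^e mod p:
54^2 = 2916 ≡ 158
54^4 ≡ 158^2 = 24964 ≡ 142
54^8 ≡ 142^2 = 20164 ≡ 70
54^16 ≡ 70^2 = 4900 ≡ 172
23 = 16 + 4 + 2 + 1, so 54^23 ≡ 172·142·158·54 ≡ 150 (mod 197)
36·150 = 5400 ≡ 81 (mod 197)
42 ≠ 81; the check fails.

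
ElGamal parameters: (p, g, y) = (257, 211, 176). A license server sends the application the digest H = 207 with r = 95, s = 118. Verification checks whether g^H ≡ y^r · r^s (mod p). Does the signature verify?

Left side g^H mod p:
Squares mod 257: 211^1≡211, 211^2≡60, 211^4≡2, 211^8≡4, 211^16≡16, 211^32≡256, 211^64≡1, 211^128≡1
207 = 128 + 64 + 8 + 4 + 2 + 1, so 211^207 ≡ 1·1·4·2·60·211 ≡ 22 (mod 257)
Right side y^r · r^s mod p:
Squares mod 257: 176^1≡176, 176^2≡136, 176^4≡249, 176^8≡64, 176^16≡241, 176^32≡256, 176^64≡1
95 = 64 + 16 + 8 + 4 + 2 + 1, so 176^95 ≡ 1·241·64·249·136·176 ≡ 165 (mod 257)
Squares mod 257: 95^1≡95, 95^2≡30, 95^4≡129, 95^8≡193, 95^16≡241, 95^32≡256, 95^64≡1
118 = 64 + 32 + 16 + 4 + 2, so 95^118 ≡ 1·256·241·129·30 ≡ 240 (mod 257)
165·240 = 39600 ≡ 22 (mod 257)
22 ≡ 22 (mod 257), so the signature is genuine.

verifies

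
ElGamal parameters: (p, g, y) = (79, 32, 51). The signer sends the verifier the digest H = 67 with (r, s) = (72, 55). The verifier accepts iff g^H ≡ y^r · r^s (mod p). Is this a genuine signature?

genuine

Left side g^H mod p:
32^2 = 1024 ≡ 76
32^4 ≡ 76^2 = 5776 ≡ 9
32^8 ≡ 9^2 = 81 ≡ 2
32^16 ≡ 2^2 = 4
32^32 ≡ 4^2 = 16
32^64 ≡ 16^2 = 256 ≡ 19
67 = 64 + 2 + 1, so 32^67 ≡ 19·76·32 ≡ 72 (mod 79)
Right side y^r · r^s mod p:
51^2 = 2601 ≡ 73
51^4 ≡ 73^2 = 5329 ≡ 36
51^8 ≡ 36^2 = 1296 ≡ 32
51^16 ≡ 32^2 = 1024 ≡ 76
51^32 ≡ 76^2 = 5776 ≡ 9
51^64 ≡ 9^2 = 81 ≡ 2
72 = 64 + 8, so 51^72 ≡ 2·32 ≡ 64 (mod 79)
72^2 = 5184 ≡ 49
72^4 ≡ 49^2 = 2401 ≡ 31
72^8 ≡ 31^2 = 961 ≡ 13
72^16 ≡ 13^2 = 169 ≡ 11
72^32 ≡ 11^2 = 121 ≡ 42
55 = 32 + 16 + 4 + 2 + 1, so 72^55 ≡ 42·11·31·49·72 ≡ 11 (mod 79)
64·11 = 704 ≡ 72 (mod 79)
72 ≡ 72 (mod 79), so the signature is genuine.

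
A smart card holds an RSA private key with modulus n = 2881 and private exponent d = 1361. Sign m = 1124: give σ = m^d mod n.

Squares mod 2881: m^1≡1124, m^2≡1498, m^4≡2586, m^8≡595, m^16≡2543, m^32≡1885, m^64≡952, m^128≡1670, m^256≡92, m^512≡2702, m^1024≡350
1361 = 1024 + 256 + 64 + 16 + 1, so m^1361 ≡ 350·92·952·2543·1124 ≡ 2487 (mod 2881)

2487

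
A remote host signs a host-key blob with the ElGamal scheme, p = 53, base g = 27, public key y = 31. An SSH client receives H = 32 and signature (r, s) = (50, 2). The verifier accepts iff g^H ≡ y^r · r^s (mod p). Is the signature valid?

valid

Left side g^H mod p:
Squares mod 53: 27^1≡27, 27^2≡40, 27^4≡10, 27^8≡47, 27^16≡36, 27^32≡24
27^32 ≡ 24 (mod 53)
Right side y^r · r^s mod p:
Squares mod 53: 31^1≡31, 31^2≡7, 31^4≡49, 31^8≡16, 31^16≡44, 31^32≡28
50 = 32 + 16 + 2, so 31^50 ≡ 28·44·7 ≡ 38 (mod 53)
Squares mod 53: 50^1≡50, 50^2≡9
50^2 ≡ 9 (mod 53)
38·9 = 342 ≡ 24 (mod 53)
24 ≡ 24 (mod 53), so the signature is genuine.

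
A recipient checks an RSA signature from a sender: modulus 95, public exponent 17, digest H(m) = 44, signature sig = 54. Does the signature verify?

verifies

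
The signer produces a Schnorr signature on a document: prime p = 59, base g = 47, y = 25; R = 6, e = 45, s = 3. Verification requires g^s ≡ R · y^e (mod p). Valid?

g^s mod p:
47^2 = 2209 ≡ 26
3 = 2 + 1, so 47^3 ≡ 26·47 ≡ 42 (mod 59)
R · y^e mod p:
25^2 = 625 ≡ 35
25^4 ≡ 35^2 = 1225 ≡ 45
25^8 ≡ 45^2 = 2025 ≡ 19
25^16 ≡ 19^2 = 361 ≡ 7
25^32 ≡ 7^2 = 49
45 = 32 + 8 + 4 + 1, so 25^45 ≡ 49·19·45·25 ≡ 7 (mod 59)
6·7 = 42 ≡ 42 (mod 59)
42 ≡ 42 (mod 59); signature holds.

yes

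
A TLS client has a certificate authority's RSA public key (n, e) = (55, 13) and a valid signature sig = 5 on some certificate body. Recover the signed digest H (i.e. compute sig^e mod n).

15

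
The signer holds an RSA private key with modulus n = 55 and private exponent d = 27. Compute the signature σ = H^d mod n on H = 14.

Squares mod 55: H^1≡14, H^2≡31, H^4≡26, H^8≡16, H^16≡36
27 = 16 + 8 + 2 + 1, so H^27 ≡ 36·16·31·14 ≡ 9 (mod 55)

9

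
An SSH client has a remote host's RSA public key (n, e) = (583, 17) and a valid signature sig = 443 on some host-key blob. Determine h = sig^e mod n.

350

sig^2 ≡ 443^2 = 196249 ≡ 361
sig^4 ≡ 361^2 = 130321 ≡ 312
sig^8 ≡ 312^2 = 97344 ≡ 566
sig^16 ≡ 566^2 = 320356 ≡ 289
17 = 16 + 1, so sig^17 ≡ 289·443 ≡ 350 (mod 583)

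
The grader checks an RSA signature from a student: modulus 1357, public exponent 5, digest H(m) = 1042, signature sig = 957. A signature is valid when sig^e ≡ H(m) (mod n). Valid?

no

Squares mod 1357: sig^1≡957, sig^2≡1231, sig^4≡949
5 = 4 + 1, so sig^5 ≡ 949·957 ≡ 360 (mod 1357)
sig^5 mod 1357 = 360, but H(m) = 1042.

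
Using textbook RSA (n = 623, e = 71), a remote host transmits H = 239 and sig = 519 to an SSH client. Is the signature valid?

valid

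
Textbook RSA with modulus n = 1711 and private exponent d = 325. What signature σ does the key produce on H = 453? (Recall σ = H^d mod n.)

896

H^325 mod 1711 = 896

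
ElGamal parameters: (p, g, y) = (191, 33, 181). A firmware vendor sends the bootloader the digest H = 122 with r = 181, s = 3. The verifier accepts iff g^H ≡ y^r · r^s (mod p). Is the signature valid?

invalid

Left side g^H mod p:
Squares mod 191: 33^1≡33, 33^2≡134, 33^4≡2, 33^8≡4, 33^16≡16, 33^32≡65, 33^64≡23
122 = 64 + 32 + 16 + 8 + 2, so 33^122 ≡ 23·65·16·4·134 ≡ 54 (mod 191)
Right side y^r · r^s mod p:
Squares mod 191: 181^1≡181, 181^2≡100, 181^4≡68, 181^8≡40, 181^16≡72, 181^32≡27, 181^64≡156, 181^128≡79
181 = 128 + 32 + 16 + 4 + 1, so 181^181 ≡ 79·27·72·68·181 ≡ 53 (mod 191)
Squares mod 191: 181^1≡181, 181^2≡100
3 = 2 + 1, so 181^3 ≡ 100·181 ≡ 146 (mod 191)
53·146 = 7738 ≡ 98 (mod 191)
54 ≠ 98, so verification fails.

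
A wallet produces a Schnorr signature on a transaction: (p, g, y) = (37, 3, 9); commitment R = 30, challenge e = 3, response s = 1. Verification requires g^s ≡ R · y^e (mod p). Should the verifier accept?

g^s mod p:
3^1 mod 37 = 3
R · y^e mod p:
9^3 mod 37 = 26
30·26 = 780 ≡ 3 (mod 37)
3 ≡ 3 (mod 37); signature holds.

accept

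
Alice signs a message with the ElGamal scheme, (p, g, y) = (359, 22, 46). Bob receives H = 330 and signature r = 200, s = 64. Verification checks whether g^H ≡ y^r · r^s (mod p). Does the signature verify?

Left side g^H mod p:
22^2 = 484 ≡ 125
22^4 ≡ 125^2 = 15625 ≡ 188
22^8 ≡ 188^2 = 35344 ≡ 162
22^16 ≡ 162^2 = 26244 ≡ 37
22^32 ≡ 37^2 = 1369 ≡ 292
22^64 ≡ 292^2 = 85264 ≡ 181
22^128 ≡ 181^2 = 32761 ≡ 92
22^256 ≡ 92^2 = 8464 ≡ 207
330 = 256 + 64 + 8 + 2, so 22^330 ≡ 207·181·162·125 ≡ 99 (mod 359)
Right side y^r · r^s mod p:
46^2 = 2116 ≡ 321
46^4 ≡ 321^2 = 103041 ≡ 8
46^8 ≡ 8^2 = 64
46^16 ≡ 64^2 = 4096 ≡ 147
46^32 ≡ 147^2 = 21609 ≡ 69
46^64 ≡ 69^2 = 4761 ≡ 94
46^128 ≡ 94^2 = 8836 ≡ 220
200 = 128 + 64 + 8, so 46^200 ≡ 220·94·64 ≡ 246 (mod 359)
200^2 = 40000 ≡ 151
200^4 ≡ 151^2 = 22801 ≡ 184
200^8 ≡ 184^2 = 33856 ≡ 110
200^16 ≡ 110^2 = 12100 ≡ 253
200^32 ≡ 253^2 = 64009 ≡ 107
200^64 ≡ 107^2 = 11449 ≡ 320
246·320 = 78720 ≡ 99 (mod 359)
99 ≡ 99 (mod 359), so the signature is genuine.

verifies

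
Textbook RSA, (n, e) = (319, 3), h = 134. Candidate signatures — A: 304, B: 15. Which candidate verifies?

Candidate A: Squares mod 319: 304^1≡304, 304^2≡225; 3 = 2 + 1, so 304^3 ≡ 225·304 ≡ 134 (mod 319)
  → matches h = 134
Candidate B: Squares mod 319: 15^1≡15, 15^2≡225; 3 = 2 + 1, so 15^3 ≡ 225·15 ≡ 185 (mod 319)

A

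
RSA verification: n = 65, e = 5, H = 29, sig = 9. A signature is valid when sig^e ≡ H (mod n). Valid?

sig^5 mod 65 = 29
sig^5 mod 65 = 29 matches H.

yes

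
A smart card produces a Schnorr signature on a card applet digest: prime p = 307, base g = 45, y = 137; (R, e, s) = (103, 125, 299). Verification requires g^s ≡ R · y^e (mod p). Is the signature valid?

g^s mod p:
45^2 = 2025 ≡ 183
45^4 ≡ 183^2 = 33489 ≡ 26
45^8 ≡ 26^2 = 676 ≡ 62
45^16 ≡ 62^2 = 3844 ≡ 160
45^32 ≡ 160^2 = 25600 ≡ 119
45^64 ≡ 119^2 = 14161 ≡ 39
45^128 ≡ 39^2 = 1521 ≡ 293
45^256 ≡ 293^2 = 85849 ≡ 196
299 = 256 + 32 + 8 + 2 + 1, so 45^299 ≡ 196·119·62·183·45 ≡ 75 (mod 307)
R · y^e mod p:
137^2 = 18769 ≡ 42
137^4 ≡ 42^2 = 1764 ≡ 229
137^8 ≡ 229^2 = 52441 ≡ 251
137^16 ≡ 251^2 = 63001 ≡ 66
137^32 ≡ 66^2 = 4356 ≡ 58
137^64 ≡ 58^2 = 3364 ≡ 294
125 = 64 + 32 + 16 + 8 + 4 + 1, so 137^125 ≡ 294·58·66·251·229·137 ≡ 266 (mod 307)
103·266 = 27398 ≡ 75 (mod 307)
75 ≡ 75 (mod 307); signature holds.

valid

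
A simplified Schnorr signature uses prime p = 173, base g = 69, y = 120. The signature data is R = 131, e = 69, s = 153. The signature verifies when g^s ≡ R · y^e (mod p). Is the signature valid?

invalid

g^s mod p:
69^153 mod 173 = 82
R · y^e mod p:
120^69 mod 173 = 125
131·125 = 16375 ≡ 113 (mod 173)
82 ≠ 113; the check fails.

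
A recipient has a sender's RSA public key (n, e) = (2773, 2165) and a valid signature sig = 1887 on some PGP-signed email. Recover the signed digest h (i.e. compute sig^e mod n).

sig^2 ≡ 1887^2 = 3560769 ≡ 237
sig^4 ≡ 237^2 = 56169 ≡ 709
sig^8 ≡ 709^2 = 502681 ≡ 768
sig^16 ≡ 768^2 = 589824 ≡ 1948
sig^32 ≡ 1948^2 = 3794704 ≡ 1240
sig^64 ≡ 1240^2 = 1537600 ≡ 1358
sig^128 ≡ 1358^2 = 1844164 ≡ 119
sig^256 ≡ 119^2 = 14161 ≡ 296
sig^512 ≡ 296^2 = 87616 ≡ 1653
sig^1024 ≡ 1653^2 = 2732409 ≡ 1004
sig^2048 ≡ 1004^2 = 1008016 ≡ 1417
2165 = 2048 + 64 + 32 + 16 + 4 + 1, so sig^2165 ≡ 1417·1358·1240·1948·709·1887 ≡ 766 (mod 2773)

766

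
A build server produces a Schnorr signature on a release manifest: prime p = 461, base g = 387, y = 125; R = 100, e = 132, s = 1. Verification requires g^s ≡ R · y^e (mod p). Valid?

yes

g^s mod p:
387^1 mod 461 = 387
R · y^e mod p:
125^2 = 15625 ≡ 412
125^4 ≡ 412^2 = 169744 ≡ 96
125^8 ≡ 96^2 = 9216 ≡ 457
125^16 ≡ 457^2 = 208849 ≡ 16
125^32 ≡ 16^2 = 256
125^64 ≡ 256^2 = 65536 ≡ 74
125^128 ≡ 74^2 = 5476 ≡ 405
132 = 128 + 4, so 125^132 ≡ 405·96 ≡ 156 (mod 461)
100·156 = 15600 ≡ 387 (mod 461)
387 ≡ 387 (mod 461); signature holds.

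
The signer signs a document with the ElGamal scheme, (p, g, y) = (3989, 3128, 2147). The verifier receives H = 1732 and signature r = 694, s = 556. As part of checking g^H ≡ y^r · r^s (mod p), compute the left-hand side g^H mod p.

492

3128^2 = 9784384 ≡ 3356
3128^4 ≡ 3356^2 = 11262736 ≡ 1789
3128^8 ≡ 1789^2 = 3200521 ≡ 1343
3128^16 ≡ 1343^2 = 1803649 ≡ 621
3128^32 ≡ 621^2 = 385641 ≡ 2697
3128^64 ≡ 2697^2 = 7273809 ≡ 1862
3128^128 ≡ 1862^2 = 3467044 ≡ 603
3128^256 ≡ 603^2 = 363609 ≡ 610
3128^512 ≡ 610^2 = 372100 ≡ 1123
3128^1024 ≡ 1123^2 = 1261129 ≡ 605
1732 = 1024 + 512 + 128 + 64 + 4, so 3128^1732 ≡ 605·1123·603·1862·1789 ≡ 492 (mod 3989)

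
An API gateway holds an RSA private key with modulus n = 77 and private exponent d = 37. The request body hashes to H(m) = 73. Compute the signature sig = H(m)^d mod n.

17

(H(m))^2 ≡ 73^2 = 5329 ≡ 16
(H(m))^4 ≡ 16^2 = 256 ≡ 25
(H(m))^8 ≡ 25^2 = 625 ≡ 9
(H(m))^16 ≡ 9^2 = 81 ≡ 4
(H(m))^32 ≡ 4^2 = 16
37 = 32 + 4 + 1, so (H(m))^37 ≡ 16·25·73 ≡ 17 (mod 77)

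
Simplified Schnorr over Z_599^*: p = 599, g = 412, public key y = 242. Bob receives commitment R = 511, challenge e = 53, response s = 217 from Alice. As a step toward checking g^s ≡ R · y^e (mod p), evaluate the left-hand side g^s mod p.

362

412^2 = 169744 ≡ 227
412^4 ≡ 227^2 = 51529 ≡ 15
412^8 ≡ 15^2 = 225
412^16 ≡ 225^2 = 50625 ≡ 309
412^32 ≡ 309^2 = 95481 ≡ 240
412^64 ≡ 240^2 = 57600 ≡ 96
412^128 ≡ 96^2 = 9216 ≡ 231
217 = 128 + 64 + 16 + 8 + 1, so 412^217 ≡ 231·96·309·225·412 ≡ 362 (mod 599)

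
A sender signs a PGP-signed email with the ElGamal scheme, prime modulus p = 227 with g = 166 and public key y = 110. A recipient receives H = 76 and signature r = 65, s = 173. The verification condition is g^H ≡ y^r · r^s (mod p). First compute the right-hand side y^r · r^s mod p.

110^65 mod 227 = 225
65^173 mod 227 = 173
y^r · r^s ≡ 225·173 = 38925 ≡ 108 (mod 227)

108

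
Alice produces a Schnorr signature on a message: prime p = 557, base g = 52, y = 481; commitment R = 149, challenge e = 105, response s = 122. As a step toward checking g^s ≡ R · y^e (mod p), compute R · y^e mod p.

481^2 = 231361 ≡ 206
481^4 ≡ 206^2 = 42436 ≡ 104
481^8 ≡ 104^2 = 10816 ≡ 233
481^16 ≡ 233^2 = 54289 ≡ 260
481^32 ≡ 260^2 = 67600 ≡ 203
481^64 ≡ 203^2 = 41209 ≡ 548
105 = 64 + 32 + 8 + 1, so 481^105 ≡ 548·203·233·481 ≡ 285 (mod 557)
R · y^e ≡ 149·285 = 42465 ≡ 133 (mod 557)

133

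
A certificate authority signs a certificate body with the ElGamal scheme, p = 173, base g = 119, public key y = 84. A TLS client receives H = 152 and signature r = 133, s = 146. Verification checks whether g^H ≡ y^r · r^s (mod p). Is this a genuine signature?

forged

Left side g^H mod p:
Squares mod 173: 119^1≡119, 119^2≡148, 119^4≡106, 119^8≡164, 119^16≡81, 119^32≡160, 119^64≡169, 119^128≡16
152 = 128 + 16 + 8, so 119^152 ≡ 16·81·164 ≡ 100 (mod 173)
Right side y^r · r^s mod p:
Squares mod 173: 84^1≡84, 84^2≡136, 84^4≡158, 84^8≡52, 84^16≡109, 84^32≡117, 84^64≡22, 84^128≡138
133 = 128 + 4 + 1, so 84^133 ≡ 138·158·84 ≡ 158 (mod 173)
Squares mod 173: 133^1≡133, 133^2≡43, 133^4≡119, 133^8≡148, 133^16≡106, 133^32≡164, 133^64≡81, 133^128≡160
146 = 128 + 16 + 2, so 133^146 ≡ 160·106·43 ≡ 85 (mod 173)
158·85 = 13430 ≡ 109 (mod 173)
100 ≠ 109, so verification fails.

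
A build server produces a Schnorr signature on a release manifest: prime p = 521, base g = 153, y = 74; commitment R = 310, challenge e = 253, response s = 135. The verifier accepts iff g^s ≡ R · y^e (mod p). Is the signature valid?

g^s mod p:
153^2 = 23409 ≡ 485
153^4 ≡ 485^2 = 235225 ≡ 254
153^8 ≡ 254^2 = 64516 ≡ 433
153^16 ≡ 433^2 = 187489 ≡ 450
153^32 ≡ 450^2 = 202500 ≡ 352
153^64 ≡ 352^2 = 123904 ≡ 427
153^128 ≡ 427^2 = 182329 ≡ 500
135 = 128 + 4 + 2 + 1, so 153^135 ≡ 500·254·485·153 ≡ 482 (mod 521)
R · y^e mod p:
74^2 = 5476 ≡ 266
74^4 ≡ 266^2 = 70756 ≡ 421
74^8 ≡ 421^2 = 177241 ≡ 101
74^16 ≡ 101^2 = 10201 ≡ 302
74^32 ≡ 302^2 = 91204 ≡ 29
74^64 ≡ 29^2 = 841 ≡ 320
74^128 ≡ 320^2 = 102400 ≡ 284
253 = 128 + 64 + 32 + 16 + 8 + 4 + 1, so 74^253 ≡ 284·320·29·302·101·421·74 ≡ 42 (mod 521)
310·42 = 13020 ≡ 516 (mod 521)
482 ≠ 516; the check fails.

invalid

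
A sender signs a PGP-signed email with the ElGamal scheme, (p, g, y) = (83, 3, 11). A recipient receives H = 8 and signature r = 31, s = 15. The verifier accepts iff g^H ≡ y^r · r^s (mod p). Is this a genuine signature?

Left side g^H mod p:
3^8 mod 83 = 4
Right side y^r · r^s mod p:
11^31 mod 83 = 64
31^15 mod 83 = 26
64·26 = 1664 ≡ 4 (mod 83)
4 ≡ 4 (mod 83), so the signature is genuine.

genuine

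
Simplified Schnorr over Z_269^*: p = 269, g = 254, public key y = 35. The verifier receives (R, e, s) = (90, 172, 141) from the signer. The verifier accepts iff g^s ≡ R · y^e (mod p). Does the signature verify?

verifies

g^s mod p:
254^2 = 64516 ≡ 225
254^4 ≡ 225^2 = 50625 ≡ 53
254^8 ≡ 53^2 = 2809 ≡ 119
254^16 ≡ 119^2 = 14161 ≡ 173
254^32 ≡ 173^2 = 29929 ≡ 70
254^64 ≡ 70^2 = 4900 ≡ 58
254^128 ≡ 58^2 = 3364 ≡ 136
141 = 128 + 8 + 4 + 1, so 254^141 ≡ 136·119·53·254 ≡ 259 (mod 269)
R · y^e mod p:
35^2 = 1225 ≡ 149
35^4 ≡ 149^2 = 22201 ≡ 143
35^8 ≡ 143^2 = 20449 ≡ 5
35^16 ≡ 5^2 = 25
35^32 ≡ 25^2 = 625 ≡ 87
35^64 ≡ 87^2 = 7569 ≡ 37
35^128 ≡ 37^2 = 1369 ≡ 24
172 = 128 + 32 + 8 + 4, so 35^172 ≡ 24·87·5·143 ≡ 239 (mod 269)
90·239 = 21510 ≡ 259 (mod 269)
259 ≡ 259 (mod 269); signature holds.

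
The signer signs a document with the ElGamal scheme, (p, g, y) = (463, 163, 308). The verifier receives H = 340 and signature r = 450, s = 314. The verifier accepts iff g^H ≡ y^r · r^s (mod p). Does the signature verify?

does not verify

Left side g^H mod p:
163^340 mod 463 = 200
Right side y^r · r^s mod p:
308^450 mod 463 = 412
450^314 mod 463 = 178
412·178 = 73336 ≡ 182 (mod 463)
200 ≠ 182, so verification fails.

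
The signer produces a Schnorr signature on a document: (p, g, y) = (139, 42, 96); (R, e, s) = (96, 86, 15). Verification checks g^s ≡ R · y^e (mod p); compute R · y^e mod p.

1

Squares mod 139: 96^1≡96, 96^2≡42, 96^4≡96, 96^8≡42, 96^16≡96, 96^32≡42, 96^64≡96
86 = 64 + 16 + 4 + 2, so 96^86 ≡ 96·96·96·42 ≡ 42 (mod 139)
R · y^e ≡ 96·42 = 4032 ≡ 1 (mod 139)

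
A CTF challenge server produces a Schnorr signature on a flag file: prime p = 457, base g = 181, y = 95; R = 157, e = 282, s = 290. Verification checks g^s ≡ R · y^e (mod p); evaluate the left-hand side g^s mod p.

150

181^2 = 32761 ≡ 314
181^4 ≡ 314^2 = 98596 ≡ 341
181^8 ≡ 341^2 = 116281 ≡ 203
181^16 ≡ 203^2 = 41209 ≡ 79
181^32 ≡ 79^2 = 6241 ≡ 300
181^64 ≡ 300^2 = 90000 ≡ 428
181^128 ≡ 428^2 = 183184 ≡ 384
181^256 ≡ 384^2 = 147456 ≡ 302
290 = 256 + 32 + 2, so 181^290 ≡ 302·300·314 ≡ 150 (mod 457)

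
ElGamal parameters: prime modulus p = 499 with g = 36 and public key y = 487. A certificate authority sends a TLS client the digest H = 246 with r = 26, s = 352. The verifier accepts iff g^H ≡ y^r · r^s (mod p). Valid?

no

Left side g^H mod p:
36^2 = 1296 ≡ 298
36^4 ≡ 298^2 = 88804 ≡ 481
36^8 ≡ 481^2 = 231361 ≡ 324
36^16 ≡ 324^2 = 104976 ≡ 186
36^32 ≡ 186^2 = 34596 ≡ 165
36^64 ≡ 165^2 = 27225 ≡ 279
36^128 ≡ 279^2 = 77841 ≡ 496
246 = 128 + 64 + 32 + 16 + 4 + 2, so 36^246 ≡ 496·279·165·186·481·298 ≡ 497 (mod 499)
Right side y^r · r^s mod p:
487^2 = 237169 ≡ 144
487^4 ≡ 144^2 = 20736 ≡ 277
487^8 ≡ 277^2 = 76729 ≡ 382
487^16 ≡ 382^2 = 145924 ≡ 216
26 = 16 + 8 + 2, so 487^26 ≡ 216·382·144 ≡ 39 (mod 499)
26^2 = 676 ≡ 177
26^4 ≡ 177^2 = 31329 ≡ 391
26^8 ≡ 391^2 = 152881 ≡ 187
26^16 ≡ 187^2 = 34969 ≡ 39
26^32 ≡ 39^2 = 1521 ≡ 24
26^64 ≡ 24^2 = 576 ≡ 77
26^128 ≡ 77^2 = 5929 ≡ 440
26^256 ≡ 440^2 = 193600 ≡ 487
352 = 256 + 64 + 32, so 26^352 ≡ 487·77·24 ≡ 279 (mod 499)
39·279 = 10881 ≡ 402 (mod 499)
497 ≠ 402, so verification fails.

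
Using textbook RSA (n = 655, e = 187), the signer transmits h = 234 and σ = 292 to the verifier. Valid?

no

σ^2 ≡ 292^2 = 85264 ≡ 114
σ^4 ≡ 114^2 = 12996 ≡ 551
σ^8 ≡ 551^2 = 303601 ≡ 336
σ^16 ≡ 336^2 = 112896 ≡ 236
σ^32 ≡ 236^2 = 55696 ≡ 21
σ^64 ≡ 21^2 = 441
σ^128 ≡ 441^2 = 194481 ≡ 601
187 = 128 + 32 + 16 + 8 + 2 + 1, so σ^187 ≡ 601·21·236·336·114·292 ≡ 23 (mod 655)
σ^187 mod 655 = 23, but h = 234.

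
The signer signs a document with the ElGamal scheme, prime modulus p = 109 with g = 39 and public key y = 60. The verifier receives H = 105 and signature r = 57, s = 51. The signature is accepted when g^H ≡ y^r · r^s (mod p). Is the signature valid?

Left side g^H mod p:
Squares mod 109: 39^1≡39, 39^2≡104, 39^4≡25, 39^8≡80, 39^16≡78, 39^32≡89, 39^64≡73
105 = 64 + 32 + 8 + 1, so 39^105 ≡ 73·89·80·39 ≡ 19 (mod 109)
Right side y^r · r^s mod p:
Squares mod 109: 60^1≡60, 60^2≡3, 60^4≡9, 60^8≡81, 60^16≡21, 60^32≡5
57 = 32 + 16 + 8 + 1, so 60^57 ≡ 5·21·81·60 ≡ 71 (mod 109)
Squares mod 109: 57^1≡57, 57^2≡88, 57^4≡5, 57^8≡25, 57^16≡80, 57^32≡78
51 = 32 + 16 + 2 + 1, so 57^51 ≡ 78·80·88·57 ≡ 54 (mod 109)
71·54 = 3834 ≡ 19 (mod 109)
19 ≡ 19 (mod 109), so the signature is genuine.

valid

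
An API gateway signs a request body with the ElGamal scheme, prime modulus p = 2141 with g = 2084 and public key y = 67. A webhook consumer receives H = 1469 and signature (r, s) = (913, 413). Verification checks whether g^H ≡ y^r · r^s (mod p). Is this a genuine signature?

Left side g^H mod p:
Squares mod 2141: 2084^1≡2084, 2084^2≡1108, 2084^4≡871, 2084^8≡727, 2084^16≡1843, 2084^32≡1023, 2084^64≡1721, 2084^128≡838, 2084^256≡2137, 2084^512≡16, 2084^1024≡256
1469 = 1024 + 256 + 128 + 32 + 16 + 8 + 4 + 1, so 2084^1469 ≡ 256·2137·838·1023·1843·727·871·2084 ≡ 2045 (mod 2141)
Right side y^r · r^s mod p:
Squares mod 2141: 67^1≡67, 67^2≡207, 67^4≡29, 67^8≡841, 67^16≡751, 67^32≡918, 67^64≡1311, 67^128≡1639, 67^256≡1507, 67^512≡1589
913 = 512 + 256 + 128 + 16 + 1, so 67^913 ≡ 1589·1507·1639·751·67 ≡ 1424 (mod 2141)
Squares mod 2141: 913^1≡913, 913^2≡720, 913^4≡278, 913^8≡208, 913^16≡444, 913^32≡164, 913^64≡1204, 913^128≡159, 913^256≡1730
413 = 256 + 128 + 16 + 8 + 4 + 1, so 913^413 ≡ 1730·159·444·208·278·913 ≡ 155 (mod 2141)
1424·155 = 220720 ≡ 197 (mod 2141)
2045 ≠ 197, so verification fails.

forged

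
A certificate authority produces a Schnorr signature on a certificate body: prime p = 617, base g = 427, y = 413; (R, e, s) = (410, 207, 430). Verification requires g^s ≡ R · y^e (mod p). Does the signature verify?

does not verify

g^s mod p:
427^2 = 182329 ≡ 314
427^4 ≡ 314^2 = 98596 ≡ 493
427^8 ≡ 493^2 = 243049 ≡ 568
427^16 ≡ 568^2 = 322624 ≡ 550
427^32 ≡ 550^2 = 302500 ≡ 170
427^64 ≡ 170^2 = 28900 ≡ 518
427^128 ≡ 518^2 = 268324 ≡ 546
427^256 ≡ 546^2 = 298116 ≡ 105
430 = 256 + 128 + 32 + 8 + 4 + 2, so 427^430 ≡ 105·546·170·568·493·314 ≡ 502 (mod 617)
R · y^e mod p:
413^2 = 170569 ≡ 277
413^4 ≡ 277^2 = 76729 ≡ 221
413^8 ≡ 221^2 = 48841 ≡ 98
413^16 ≡ 98^2 = 9604 ≡ 349
413^32 ≡ 349^2 = 121801 ≡ 252
413^64 ≡ 252^2 = 63504 ≡ 570
413^128 ≡ 570^2 = 324900 ≡ 358
207 = 128 + 64 + 8 + 4 + 2 + 1, so 413^207 ≡ 358·570·98·221·277·413 ≡ 446 (mod 617)
410·446 = 182860 ≡ 228 (mod 617)
502 ≠ 228; the check fails.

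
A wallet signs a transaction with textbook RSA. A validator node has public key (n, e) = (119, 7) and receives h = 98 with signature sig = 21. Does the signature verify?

Squares mod 119: sig^1≡21, sig^2≡84, sig^4≡35
7 = 4 + 2 + 1, so sig^7 ≡ 35·84·21 ≡ 98 (mod 119)
sig^7 mod 119 = 98 matches h.

verifies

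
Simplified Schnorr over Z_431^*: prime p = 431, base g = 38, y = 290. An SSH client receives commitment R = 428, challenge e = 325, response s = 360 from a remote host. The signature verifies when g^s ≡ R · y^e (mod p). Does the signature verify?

g^s mod p:
Squares mod 431: 38^1≡38, 38^2≡151, 38^4≡389, 38^8≡40, 38^16≡307, 38^32≡291, 38^64≡205, 38^128≡218, 38^256≡114
360 = 256 + 64 + 32 + 8, so 38^360 ≡ 114·205·291·40 ≡ 288 (mod 431)
R · y^e mod p:
Squares mod 431: 290^1≡290, 290^2≡55, 290^4≡8, 290^8≡64, 290^16≡217, 290^32≡110, 290^64≡32, 290^128≡162, 290^256≡384
325 = 256 + 64 + 4 + 1, so 290^325 ≡ 384·32·8·290 ≡ 96 (mod 431)
428·96 = 41088 ≡ 143 (mod 431)
288 ≠ 143; the check fails.

does not verify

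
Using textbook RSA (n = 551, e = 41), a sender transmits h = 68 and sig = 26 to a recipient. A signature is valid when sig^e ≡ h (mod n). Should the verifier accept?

accept

Squares mod 551: sig^1≡26, sig^2≡125, sig^4≡197, sig^8≡239, sig^16≡368, sig^32≡429
41 = 32 + 8 + 1, so sig^41 ≡ 429·239·26 ≡ 68 (mod 551)
sig^41 mod 551 = 68 matches h.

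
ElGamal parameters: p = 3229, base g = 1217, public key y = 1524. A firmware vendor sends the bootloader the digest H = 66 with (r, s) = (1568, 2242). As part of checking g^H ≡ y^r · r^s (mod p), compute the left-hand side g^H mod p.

Squares mod 3229: 1217^1≡1217, 1217^2≡2207, 1217^4≡1517, 1217^8≡2241, 1217^16≡986, 1217^32≡267, 1217^64≡251
66 = 64 + 2, so 1217^66 ≡ 251·2207 ≡ 1798 (mod 3229)

1798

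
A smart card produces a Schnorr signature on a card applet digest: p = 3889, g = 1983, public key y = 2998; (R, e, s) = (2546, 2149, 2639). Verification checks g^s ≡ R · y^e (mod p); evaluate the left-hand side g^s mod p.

678

1983^2 = 3932289 ≡ 510
1983^4 ≡ 510^2 = 260100 ≡ 3426
1983^8 ≡ 3426^2 = 11737476 ≡ 474
1983^16 ≡ 474^2 = 224676 ≡ 3003
1983^32 ≡ 3003^2 = 9018009 ≡ 3307
1983^64 ≡ 3307^2 = 10936249 ≡ 381
1983^128 ≡ 381^2 = 145161 ≡ 1268
1983^256 ≡ 1268^2 = 1607824 ≡ 1667
1983^512 ≡ 1667^2 = 2778889 ≡ 2143
1983^1024 ≡ 2143^2 = 4592449 ≡ 3429
1983^2048 ≡ 3429^2 = 11758041 ≡ 1594
2639 = 2048 + 512 + 64 + 8 + 4 + 2 + 1, so 1983^2639 ≡ 1594·2143·381·474·3426·510·1983 ≡ 678 (mod 3889)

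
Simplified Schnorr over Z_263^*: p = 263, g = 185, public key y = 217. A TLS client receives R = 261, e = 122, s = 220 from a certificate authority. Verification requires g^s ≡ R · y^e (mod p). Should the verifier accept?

reject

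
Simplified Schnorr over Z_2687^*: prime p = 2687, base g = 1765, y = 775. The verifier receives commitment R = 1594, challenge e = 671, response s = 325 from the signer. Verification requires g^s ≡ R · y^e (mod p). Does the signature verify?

verifies

g^s mod p:
Squares mod 2687: 1765^1≡1765, 1765^2≡992, 1765^4≡622, 1765^8≡2643, 1765^16≡1936, 1765^32≡2418, 1765^64≡2499, 1765^128≡413, 1765^256≡1288
325 = 256 + 64 + 4 + 1, so 1765^325 ≡ 1288·2499·622·1765 ≡ 1984 (mod 2687)
R · y^e mod p:
Squares mod 2687: 775^1≡775, 775^2≡1424, 775^4≡1778, 775^8≡1372, 775^16≡1484, 775^32≡1603, 775^64≡837, 775^128≡1949, 775^256≡1870, 775^512≡1113
671 = 512 + 128 + 16 + 8 + 4 + 2 + 1, so 775^671 ≡ 1113·1949·1484·1372·1778·1424·775 ≡ 1515 (mod 2687)
1594·1515 = 2414910 ≡ 1984 (mod 2687)
1984 ≡ 1984 (mod 2687); signature holds.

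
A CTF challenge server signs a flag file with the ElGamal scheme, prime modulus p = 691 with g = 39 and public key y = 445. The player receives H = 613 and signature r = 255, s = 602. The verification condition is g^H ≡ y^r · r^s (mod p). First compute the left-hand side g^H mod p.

166

39^2 = 1521 ≡ 139
39^4 ≡ 139^2 = 19321 ≡ 664
39^8 ≡ 664^2 = 440896 ≡ 38
39^16 ≡ 38^2 = 1444 ≡ 62
39^32 ≡ 62^2 = 3844 ≡ 389
39^64 ≡ 389^2 = 151321 ≡ 683
39^128 ≡ 683^2 = 466489 ≡ 64
39^256 ≡ 64^2 = 4096 ≡ 641
39^512 ≡ 641^2 = 410881 ≡ 427
613 = 512 + 64 + 32 + 4 + 1, so 39^613 ≡ 427·683·389·664·39 ≡ 166 (mod 691)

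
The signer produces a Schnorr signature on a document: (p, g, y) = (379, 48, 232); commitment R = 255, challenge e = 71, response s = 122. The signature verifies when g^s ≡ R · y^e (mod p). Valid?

yes

g^s mod p:
48^2 = 2304 ≡ 30
48^4 ≡ 30^2 = 900 ≡ 142
48^8 ≡ 142^2 = 20164 ≡ 77
48^16 ≡ 77^2 = 5929 ≡ 244
48^32 ≡ 244^2 = 59536 ≡ 33
48^64 ≡ 33^2 = 1089 ≡ 331
122 = 64 + 32 + 16 + 8 + 2, so 48^122 ≡ 331·33·244·77·30 ≡ 371 (mod 379)
R · y^e mod p:
232^2 = 53824 ≡ 6
232^4 ≡ 6^2 = 36
232^8 ≡ 36^2 = 1296 ≡ 159
232^16 ≡ 159^2 = 25281 ≡ 267
232^32 ≡ 267^2 = 71289 ≡ 37
232^64 ≡ 37^2 = 1369 ≡ 232
71 = 64 + 4 + 2 + 1, so 232^71 ≡ 232·36·6·232 ≡ 159 (mod 379)
255·159 = 40545 ≡ 371 (mod 379)
371 ≡ 371 (mod 379); signature holds.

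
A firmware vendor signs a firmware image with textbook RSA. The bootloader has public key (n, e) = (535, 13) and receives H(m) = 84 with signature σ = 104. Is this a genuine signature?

Squares mod 535: σ^1≡104, σ^2≡116, σ^4≡81, σ^8≡141
13 = 8 + 4 + 1, so σ^13 ≡ 141·81·104 ≡ 84 (mod 535)
Since 84 equals the digest 84, verification succeeds.

genuine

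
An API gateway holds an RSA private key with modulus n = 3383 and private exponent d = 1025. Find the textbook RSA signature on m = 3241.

m^2 ≡ 3241^2 = 10504081 ≡ 3249
m^4 ≡ 3249^2 = 10556001 ≡ 1041
m^8 ≡ 1041^2 = 1083681 ≡ 1121
m^16 ≡ 1121^2 = 1256641 ≡ 1548
m^32 ≡ 1548^2 = 2396304 ≡ 1140
m^64 ≡ 1140^2 = 1299600 ≡ 528
m^128 ≡ 528^2 = 278784 ≡ 1378
m^256 ≡ 1378^2 = 1898884 ≡ 1021
m^512 ≡ 1021^2 = 1042441 ≡ 477
m^1024 ≡ 477^2 = 227529 ≡ 868
1025 = 1024 + 1, so m^1025 ≡ 868·3241 ≡ 1915 (mod 3383)

1915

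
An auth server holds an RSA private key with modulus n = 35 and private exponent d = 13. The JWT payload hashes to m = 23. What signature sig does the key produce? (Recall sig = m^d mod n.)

m^2 ≡ 23^2 = 529 ≡ 4
m^4 ≡ 4^2 = 16
m^8 ≡ 16^2 = 256 ≡ 11
13 = 8 + 4 + 1, so m^13 ≡ 11·16·23 ≡ 23 (mod 35)

23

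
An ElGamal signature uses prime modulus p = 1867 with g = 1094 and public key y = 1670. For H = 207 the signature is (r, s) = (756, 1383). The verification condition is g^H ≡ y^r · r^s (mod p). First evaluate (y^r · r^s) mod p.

1670^2 = 2788900 ≡ 1469
1670^4 ≡ 1469^2 = 2157961 ≡ 1576
1670^8 ≡ 1576^2 = 2483776 ≡ 666
1670^16 ≡ 666^2 = 443556 ≡ 1077
1670^32 ≡ 1077^2 = 1159929 ≡ 522
1670^64 ≡ 522^2 = 272484 ≡ 1769
1670^128 ≡ 1769^2 = 3129361 ≡ 269
1670^256 ≡ 269^2 = 72361 ≡ 1415
1670^512 ≡ 1415^2 = 2002225 ≡ 801
756 = 512 + 128 + 64 + 32 + 16 + 4, so 1670^756 ≡ 801·269·1769·522·1077·1576 ≡ 413 (mod 1867)
756^2 = 571536 ≡ 234
756^4 ≡ 234^2 = 54756 ≡ 613
756^8 ≡ 613^2 = 375769 ≡ 502
756^16 ≡ 502^2 = 252004 ≡ 1826
756^32 ≡ 1826^2 = 3334276 ≡ 1681
756^64 ≡ 1681^2 = 2825761 ≡ 990
756^128 ≡ 990^2 = 980100 ≡ 1792
756^256 ≡ 1792^2 = 3211264 ≡ 24
756^512 ≡ 24^2 = 576
756^1024 ≡ 576^2 = 331776 ≡ 1317
1383 = 1024 + 256 + 64 + 32 + 4 + 2 + 1, so 756^1383 ≡ 1317·24·990·1681·613·234·756 ≡ 1018 (mod 1867)
y^r · r^s ≡ 413·1018 = 420434 ≡ 359 (mod 1867)

359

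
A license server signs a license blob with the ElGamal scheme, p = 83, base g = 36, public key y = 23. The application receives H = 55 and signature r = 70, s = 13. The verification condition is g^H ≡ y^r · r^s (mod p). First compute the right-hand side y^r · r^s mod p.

48

23^2 = 529 ≡ 31
23^4 ≡ 31^2 = 961 ≡ 48
23^8 ≡ 48^2 = 2304 ≡ 63
23^16 ≡ 63^2 = 3969 ≡ 68
23^32 ≡ 68^2 = 4624 ≡ 59
23^64 ≡ 59^2 = 3481 ≡ 78
70 = 64 + 4 + 2, so 23^70 ≡ 78·48·31 ≡ 30 (mod 83)
70^2 = 4900 ≡ 3
70^4 ≡ 3^2 = 9
70^8 ≡ 9^2 = 81
13 = 8 + 4 + 1, so 70^13 ≡ 81·9·70 ≡ 68 (mod 83)
y^r · r^s ≡ 30·68 = 2040 ≡ 48 (mod 83)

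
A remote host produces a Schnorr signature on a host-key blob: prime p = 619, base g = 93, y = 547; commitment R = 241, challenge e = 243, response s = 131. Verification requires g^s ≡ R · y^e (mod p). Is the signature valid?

g^s mod p:
93^2 = 8649 ≡ 602
93^4 ≡ 602^2 = 362404 ≡ 289
93^8 ≡ 289^2 = 83521 ≡ 575
93^16 ≡ 575^2 = 330625 ≡ 79
93^32 ≡ 79^2 = 6241 ≡ 51
93^64 ≡ 51^2 = 2601 ≡ 125
93^128 ≡ 125^2 = 15625 ≡ 150
131 = 128 + 2 + 1, so 93^131 ≡ 150·602·93 ≡ 546 (mod 619)
R · y^e mod p:
547^2 = 299209 ≡ 232
547^4 ≡ 232^2 = 53824 ≡ 590
547^8 ≡ 590^2 = 348100 ≡ 222
547^16 ≡ 222^2 = 49284 ≡ 383
547^32 ≡ 383^2 = 146689 ≡ 605
547^64 ≡ 605^2 = 366025 ≡ 196
547^128 ≡ 196^2 = 38416 ≡ 38
243 = 128 + 64 + 32 + 16 + 2 + 1, so 547^243 ≡ 38·196·605·383·232·547 ≡ 480 (mod 619)
241·480 = 115680 ≡ 546 (mod 619)
546 ≡ 546 (mod 619); signature holds.

valid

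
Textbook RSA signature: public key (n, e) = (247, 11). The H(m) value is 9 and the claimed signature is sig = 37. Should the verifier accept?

sig^2 ≡ 37^2 = 1369 ≡ 134
sig^4 ≡ 134^2 = 17956 ≡ 172
sig^8 ≡ 172^2 = 29584 ≡ 191
11 = 8 + 2 + 1, so sig^11 ≡ 191·134·37 ≡ 227 (mod 247)
sig^11 mod 247 = 227, but H(m) = 9.

reject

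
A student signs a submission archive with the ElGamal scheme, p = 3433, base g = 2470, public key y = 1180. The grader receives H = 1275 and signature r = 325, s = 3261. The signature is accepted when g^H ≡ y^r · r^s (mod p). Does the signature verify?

verifies

Left side g^H mod p:
Squares mod 3433: 2470^1≡2470, 2470^2≡459, 2470^4≡1268, 2470^8≡1180, 2470^16≡2035, 2470^32≡1027, 2470^64≡798, 2470^128≡1699, 2470^256≡2881, 2470^512≡2600, 2470^1024≡423
1275 = 1024 + 128 + 64 + 32 + 16 + 8 + 2 + 1, so 2470^1275 ≡ 423·1699·798·1027·2035·1180·459·2470 ≡ 2465 (mod 3433)
Right side y^r · r^s mod p:
Squares mod 3433: 1180^1≡1180, 1180^2≡2035, 1180^4≡1027, 1180^8≡798, 1180^16≡1699, 1180^32≡2881, 1180^64≡2600, 1180^128≡423, 1180^256≡413
325 = 256 + 64 + 4 + 1, so 1180^325 ≡ 413·2600·1027·1180 ≡ 2280 (mod 3433)
Squares mod 3433: 325^1≡325, 325^2≡2635, 325^4≡1699, 325^8≡2881, 325^16≡2600, 325^32≡423, 325^64≡413, 325^128≡2352, 325^256≡1341, 325^512≡2822, 325^1024≡2557, 325^2048≡1817
3261 = 2048 + 1024 + 128 + 32 + 16 + 8 + 4 + 1, so 325^3261 ≡ 1817·2557·2352·423·2600·2881·1699·325 ≡ 1168 (mod 3433)
2280·1168 = 2663040 ≡ 2465 (mod 3433)
2465 ≡ 2465 (mod 3433), so the signature is genuine.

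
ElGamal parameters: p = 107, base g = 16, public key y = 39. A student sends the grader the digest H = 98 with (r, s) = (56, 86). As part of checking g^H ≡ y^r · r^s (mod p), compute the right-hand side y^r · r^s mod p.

48

39^2 = 1521 ≡ 23
39^4 ≡ 23^2 = 529 ≡ 101
39^8 ≡ 101^2 = 10201 ≡ 36
39^16 ≡ 36^2 = 1296 ≡ 12
39^32 ≡ 12^2 = 144 ≡ 37
56 = 32 + 16 + 8, so 39^56 ≡ 37·12·36 ≡ 41 (mod 107)
56^2 = 3136 ≡ 33
56^4 ≡ 33^2 = 1089 ≡ 19
56^8 ≡ 19^2 = 361 ≡ 40
56^16 ≡ 40^2 = 1600 ≡ 102
56^32 ≡ 102^2 = 10404 ≡ 25
56^64 ≡ 25^2 = 625 ≡ 90
86 = 64 + 16 + 4 + 2, so 56^86 ≡ 90·102·19·33 ≡ 9 (mod 107)
y^r · r^s ≡ 41·9 = 369 ≡ 48 (mod 107)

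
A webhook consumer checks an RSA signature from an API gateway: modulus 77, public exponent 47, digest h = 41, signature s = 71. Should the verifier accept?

reject

Squares mod 77: s^1≡71, s^2≡36, s^4≡64, s^8≡15, s^16≡71, s^32≡36
47 = 32 + 8 + 4 + 2 + 1, so s^47 ≡ 36·15·64·36·71 ≡ 36 (mod 77)
The recovered value 36 does not match the digest 41.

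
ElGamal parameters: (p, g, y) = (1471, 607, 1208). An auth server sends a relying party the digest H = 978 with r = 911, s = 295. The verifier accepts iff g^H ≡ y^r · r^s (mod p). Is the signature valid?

valid

Left side g^H mod p:
607^978 mod 1471 = 806
Right side y^r · r^s mod p:
1208^911 mod 1471 = 277
911^295 mod 1471 = 911
277·911 = 252347 ≡ 806 (mod 1471)
806 ≡ 806 (mod 1471), so the signature is genuine.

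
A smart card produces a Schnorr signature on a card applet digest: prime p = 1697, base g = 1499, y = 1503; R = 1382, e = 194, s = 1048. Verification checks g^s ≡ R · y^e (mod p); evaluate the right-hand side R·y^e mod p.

Squares mod 1697: 1503^1≡1503, 1503^2≡302, 1503^4≡1263, 1503^8≡1686, 1503^16≡121, 1503^32≡1065, 1503^64≡629, 1503^128≡240
194 = 128 + 64 + 2, so 1503^194 ≡ 240·629·302 ≡ 15 (mod 1697)
R · y^e ≡ 1382·15 = 20730 ≡ 366 (mod 1697)

366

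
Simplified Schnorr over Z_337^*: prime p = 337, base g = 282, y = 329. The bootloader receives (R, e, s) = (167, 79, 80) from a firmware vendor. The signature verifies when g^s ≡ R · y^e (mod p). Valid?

no

g^s mod p:
282^2 = 79524 ≡ 329
282^4 ≡ 329^2 = 108241 ≡ 64
282^8 ≡ 64^2 = 4096 ≡ 52
282^16 ≡ 52^2 = 2704 ≡ 8
282^32 ≡ 8^2 = 64
282^64 ≡ 64^2 = 4096 ≡ 52
80 = 64 + 16, so 282^80 ≡ 52·8 ≡ 79 (mod 337)
R · y^e mod p:
329^2 = 108241 ≡ 64
329^4 ≡ 64^2 = 4096 ≡ 52
329^8 ≡ 52^2 = 2704 ≡ 8
329^16 ≡ 8^2 = 64
329^32 ≡ 64^2 = 4096 ≡ 52
329^64 ≡ 52^2 = 2704 ≡ 8
79 = 64 + 8 + 4 + 2 + 1, so 329^79 ≡ 8·8·52·64·329 ≡ 273 (mod 337)
167·273 = 45591 ≡ 96 (mod 337)
79 ≠ 96; the check fails.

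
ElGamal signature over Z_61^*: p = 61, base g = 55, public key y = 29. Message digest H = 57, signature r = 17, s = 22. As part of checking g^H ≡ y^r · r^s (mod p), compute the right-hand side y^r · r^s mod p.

24

29^2 = 841 ≡ 48
29^4 ≡ 48^2 = 2304 ≡ 47
29^8 ≡ 47^2 = 2209 ≡ 13
29^16 ≡ 13^2 = 169 ≡ 47
17 = 16 + 1, so 29^17 ≡ 47·29 ≡ 21 (mod 61)
17^2 = 289 ≡ 45
17^4 ≡ 45^2 = 2025 ≡ 12
17^8 ≡ 12^2 = 144 ≡ 22
17^16 ≡ 22^2 = 484 ≡ 57
22 = 16 + 4 + 2, so 17^22 ≡ 57·12·45 ≡ 36 (mod 61)
y^r · r^s ≡ 21·36 = 756 ≡ 24 (mod 61)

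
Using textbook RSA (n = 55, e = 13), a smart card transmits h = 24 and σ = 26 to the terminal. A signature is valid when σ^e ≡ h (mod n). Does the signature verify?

Squares mod 55: σ^1≡26, σ^2≡16, σ^4≡36, σ^8≡31
13 = 8 + 4 + 1, so σ^13 ≡ 31·36·26 ≡ 31 (mod 55)
31 ≠ 24, so verification fails.

does not verify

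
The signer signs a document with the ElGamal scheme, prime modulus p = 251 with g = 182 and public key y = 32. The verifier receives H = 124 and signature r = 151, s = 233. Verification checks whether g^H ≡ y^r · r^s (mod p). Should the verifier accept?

reject

Left side g^H mod p:
182^124 mod 251 = 211
Right side y^r · r^s mod p:
32^151 mod 251 = 32
151^233 mod 251 = 200
32·200 = 6400 ≡ 125 (mod 251)
211 ≠ 125, so verification fails.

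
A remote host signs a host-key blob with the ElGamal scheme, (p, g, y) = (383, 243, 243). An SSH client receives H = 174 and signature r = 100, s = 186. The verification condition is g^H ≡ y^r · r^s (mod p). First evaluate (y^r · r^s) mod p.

Squares mod 383: 243^1≡243, 243^2≡67, 243^4≡276, 243^8≡342, 243^16≡149, 243^32≡370, 243^64≡169
100 = 64 + 32 + 4, so 243^100 ≡ 169·370·276 ≡ 300 (mod 383)
Squares mod 383: 100^1≡100, 100^2≡42, 100^4≡232, 100^8≡204, 100^16≡252, 100^32≡309, 100^64≡114, 100^128≡357
186 = 128 + 32 + 16 + 8 + 2, so 100^186 ≡ 357·309·252·204·42 ≡ 336 (mod 383)
y^r · r^s ≡ 300·336 = 100800 ≡ 71 (mod 383)

71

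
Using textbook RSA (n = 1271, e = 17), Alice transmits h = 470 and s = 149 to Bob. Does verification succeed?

Squares mod 1271: s^1≡149, s^2≡594, s^4≡769, s^8≡346, s^16≡242
17 = 16 + 1, so s^17 ≡ 242·149 ≡ 470 (mod 1271)
Since 470 equals the digest 470, verification succeeds.

passes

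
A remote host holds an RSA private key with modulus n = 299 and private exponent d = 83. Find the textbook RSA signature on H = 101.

95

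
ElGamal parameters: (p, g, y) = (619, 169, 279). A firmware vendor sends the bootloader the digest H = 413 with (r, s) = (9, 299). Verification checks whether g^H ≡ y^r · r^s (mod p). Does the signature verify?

does not verify

Left side g^H mod p:
Squares mod 619: 169^1≡169, 169^2≡87, 169^4≡141, 169^8≡73, 169^16≡377, 169^32≡378, 169^64≡514, 169^128≡502, 169^256≡71
413 = 256 + 128 + 16 + 8 + 4 + 1, so 169^413 ≡ 71·502·377·73·141·169 ≡ 169 (mod 619)
Right side y^r · r^s mod p:
Squares mod 619: 279^1≡279, 279^2≡466, 279^4≡506, 279^8≡389
9 = 8 + 1, so 279^9 ≡ 389·279 ≡ 206 (mod 619)
Squares mod 619: 9^1≡9, 9^2≡81, 9^4≡371, 9^8≡223, 9^16≡209, 9^32≡351, 9^64≡20, 9^128≡400, 9^256≡298
299 = 256 + 32 + 8 + 2 + 1, so 9^299 ≡ 298·351·223·81·9 ≡ 514 (mod 619)
206·514 = 105884 ≡ 35 (mod 619)
169 ≠ 35, so verification fails.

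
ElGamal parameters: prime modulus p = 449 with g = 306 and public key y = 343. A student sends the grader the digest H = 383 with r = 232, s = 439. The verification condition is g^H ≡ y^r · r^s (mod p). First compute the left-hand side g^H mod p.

206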